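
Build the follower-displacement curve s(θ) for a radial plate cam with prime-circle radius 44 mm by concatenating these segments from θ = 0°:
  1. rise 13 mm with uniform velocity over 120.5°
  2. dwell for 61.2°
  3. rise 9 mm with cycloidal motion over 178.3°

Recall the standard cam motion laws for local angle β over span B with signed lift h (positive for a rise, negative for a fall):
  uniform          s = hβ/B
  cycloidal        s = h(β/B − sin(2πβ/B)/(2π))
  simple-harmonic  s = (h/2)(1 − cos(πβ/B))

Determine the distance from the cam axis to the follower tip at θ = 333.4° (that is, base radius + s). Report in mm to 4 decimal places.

seg 1 [0°–120.5°] uniform, h=13: full span → s += 13 → s = 13.0000
seg 2 [120.5°–181.7°] dwell: s stays 13.0000
seg 3 [181.7°–360°] cycloidal, h=9: θ=333.4° here. β=151.7, B=178.3. 9·(0.8508 − sin(2π·0.8508)/(2π)) = 8.8118 → s = 21.8118
radial distance = base radius + s = 44 + 21.8118 = 65.8118

65.8118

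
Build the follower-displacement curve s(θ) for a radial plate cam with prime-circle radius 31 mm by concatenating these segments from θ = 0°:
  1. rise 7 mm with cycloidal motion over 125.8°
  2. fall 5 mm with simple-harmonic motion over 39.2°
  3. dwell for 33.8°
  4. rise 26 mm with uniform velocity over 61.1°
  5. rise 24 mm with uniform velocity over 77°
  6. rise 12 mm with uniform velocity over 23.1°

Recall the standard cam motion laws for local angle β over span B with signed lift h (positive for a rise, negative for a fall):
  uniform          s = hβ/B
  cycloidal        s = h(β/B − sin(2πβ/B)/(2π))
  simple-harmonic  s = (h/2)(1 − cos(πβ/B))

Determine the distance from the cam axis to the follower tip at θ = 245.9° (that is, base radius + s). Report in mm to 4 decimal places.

seg 1 [0°–125.8°] cycloidal, h=7: full span → s += 7 → s = 7.0000
seg 2 [125.8°–165°] simple-harmonic, h=-5: full span → s += -5 → s = 2.0000
seg 3 [165°–198.8°] dwell: s stays 2.0000
seg 4 [198.8°–259.9°] uniform, h=26: θ=245.9° here. β=47.1, B=61.1. 26·47.1/61.1 = 20.0426 → s = 22.0426
radial distance = base radius + s = 31 + 22.0426 = 53.0426

53.0426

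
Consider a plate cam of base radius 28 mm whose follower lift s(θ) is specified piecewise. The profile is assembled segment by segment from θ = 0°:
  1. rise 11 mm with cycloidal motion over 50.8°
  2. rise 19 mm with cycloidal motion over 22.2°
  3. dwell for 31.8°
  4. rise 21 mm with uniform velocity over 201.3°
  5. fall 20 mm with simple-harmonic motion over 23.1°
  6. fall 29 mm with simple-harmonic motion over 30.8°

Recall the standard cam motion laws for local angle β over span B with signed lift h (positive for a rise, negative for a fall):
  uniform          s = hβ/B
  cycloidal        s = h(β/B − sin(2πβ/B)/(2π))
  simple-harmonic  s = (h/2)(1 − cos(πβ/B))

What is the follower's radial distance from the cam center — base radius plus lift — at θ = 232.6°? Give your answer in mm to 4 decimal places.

seg 1 [0°–50.8°] cycloidal, h=11: full span → s += 11 → s = 11.0000
seg 2 [50.8°–73°] cycloidal, h=19: full span → s += 19 → s = 30.0000
seg 3 [73°–104.8°] dwell: s stays 30.0000
seg 4 [104.8°–306.1°] uniform, h=21: θ=232.6° here. β=127.8, B=201.3. 21·127.8/201.3 = 13.3323 → s = 43.3323
radial distance = base radius + s = 28 + 43.3323 = 71.3323

71.3323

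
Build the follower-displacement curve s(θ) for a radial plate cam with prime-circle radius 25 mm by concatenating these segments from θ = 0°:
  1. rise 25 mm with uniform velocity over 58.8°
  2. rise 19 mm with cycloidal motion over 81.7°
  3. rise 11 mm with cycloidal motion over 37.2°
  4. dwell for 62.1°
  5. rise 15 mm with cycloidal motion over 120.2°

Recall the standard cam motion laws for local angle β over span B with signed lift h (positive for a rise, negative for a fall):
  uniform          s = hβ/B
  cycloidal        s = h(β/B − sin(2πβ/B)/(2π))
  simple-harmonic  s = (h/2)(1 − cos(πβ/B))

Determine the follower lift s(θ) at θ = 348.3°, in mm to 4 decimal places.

seg 1 [0°–58.8°] uniform, h=25: full span → s += 25 → s = 25.0000
seg 2 [58.8°–140.5°] cycloidal, h=19: full span → s += 19 → s = 44.0000
seg 3 [140.5°–177.7°] cycloidal, h=11: full span → s += 11 → s = 55.0000
seg 4 [177.7°–239.8°] dwell: s stays 55.0000
seg 5 [239.8°–360°] cycloidal, h=15: θ=348.3° here. β=108.5, B=120.2. 15·(0.9027 − sin(2π·0.9027)/(2π)) = 14.9107 → s = 69.9107

69.9107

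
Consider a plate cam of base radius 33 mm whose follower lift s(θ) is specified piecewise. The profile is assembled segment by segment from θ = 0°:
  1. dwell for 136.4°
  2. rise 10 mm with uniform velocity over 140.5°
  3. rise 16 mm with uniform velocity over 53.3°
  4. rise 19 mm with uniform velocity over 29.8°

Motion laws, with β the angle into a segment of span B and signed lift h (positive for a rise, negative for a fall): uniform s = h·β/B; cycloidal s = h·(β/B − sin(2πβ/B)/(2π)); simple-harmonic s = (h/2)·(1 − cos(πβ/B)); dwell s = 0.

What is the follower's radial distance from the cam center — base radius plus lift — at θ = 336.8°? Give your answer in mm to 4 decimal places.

seg 1 [0°–136.4°] dwell: s stays 0.0000
seg 2 [136.4°–276.9°] uniform, h=10: full span → s += 10 → s = 10.0000
seg 3 [276.9°–330.2°] uniform, h=16: full span → s += 16 → s = 26.0000
seg 4 [330.2°–360°] uniform, h=19: θ=336.8° here. β=6.6, B=29.8. 19·6.6/29.8 = 4.2081 → s = 30.2081
radial distance = base radius + s = 33 + 30.2081 = 63.2081

63.2081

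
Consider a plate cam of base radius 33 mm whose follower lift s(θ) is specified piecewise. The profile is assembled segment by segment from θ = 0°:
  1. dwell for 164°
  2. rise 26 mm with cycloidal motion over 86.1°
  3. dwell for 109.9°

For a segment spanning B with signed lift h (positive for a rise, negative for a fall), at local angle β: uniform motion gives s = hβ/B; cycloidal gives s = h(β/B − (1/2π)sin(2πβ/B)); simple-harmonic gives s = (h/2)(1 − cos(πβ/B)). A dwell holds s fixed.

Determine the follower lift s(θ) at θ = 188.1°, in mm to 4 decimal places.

seg 1 [0°–164°] dwell: s stays 0.0000
seg 2 [164°–250.1°] cycloidal, h=26: θ=188.1° here. β=24.1, B=86.1. 26·(0.2799 − sin(2π·0.2799)/(2π)) = 3.2124 → s = 3.2124

3.2124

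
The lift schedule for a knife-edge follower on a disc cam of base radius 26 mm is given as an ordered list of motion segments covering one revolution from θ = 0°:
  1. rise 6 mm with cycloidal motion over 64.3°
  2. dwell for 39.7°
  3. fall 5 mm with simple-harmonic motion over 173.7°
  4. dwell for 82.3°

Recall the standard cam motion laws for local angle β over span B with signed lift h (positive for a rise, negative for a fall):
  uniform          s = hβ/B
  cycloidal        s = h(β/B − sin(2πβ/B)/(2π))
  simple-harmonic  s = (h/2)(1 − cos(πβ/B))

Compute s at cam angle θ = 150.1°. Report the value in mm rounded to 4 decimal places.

seg 1 [0°–64.3°] cycloidal, h=6: full span → s += 6 → s = 6.0000
seg 2 [64.3°–104°] dwell: s stays 6.0000
seg 3 [104°–277.7°] simple-harmonic, h=-5: θ=150.1° here. β=46.1, B=173.7. -5/2·(1 − cos(π·0.2654)) = -0.8198 → s = 5.1802

5.1802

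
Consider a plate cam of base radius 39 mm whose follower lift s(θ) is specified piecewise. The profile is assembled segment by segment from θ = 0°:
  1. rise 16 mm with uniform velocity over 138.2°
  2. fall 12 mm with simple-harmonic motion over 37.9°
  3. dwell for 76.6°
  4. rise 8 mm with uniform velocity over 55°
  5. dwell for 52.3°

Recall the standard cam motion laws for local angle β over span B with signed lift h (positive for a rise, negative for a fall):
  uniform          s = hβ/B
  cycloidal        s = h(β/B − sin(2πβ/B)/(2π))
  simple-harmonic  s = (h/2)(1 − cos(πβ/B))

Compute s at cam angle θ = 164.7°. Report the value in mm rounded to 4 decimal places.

seg 1 [0°–138.2°] uniform, h=16: full span → s += 16 → s = 16.0000
seg 2 [138.2°–176.1°] simple-harmonic, h=-12: θ=164.7° here. β=26.5, B=37.9. -12/2·(1 − cos(π·0.6992)) = -9.5146 → s = 6.4854

6.4854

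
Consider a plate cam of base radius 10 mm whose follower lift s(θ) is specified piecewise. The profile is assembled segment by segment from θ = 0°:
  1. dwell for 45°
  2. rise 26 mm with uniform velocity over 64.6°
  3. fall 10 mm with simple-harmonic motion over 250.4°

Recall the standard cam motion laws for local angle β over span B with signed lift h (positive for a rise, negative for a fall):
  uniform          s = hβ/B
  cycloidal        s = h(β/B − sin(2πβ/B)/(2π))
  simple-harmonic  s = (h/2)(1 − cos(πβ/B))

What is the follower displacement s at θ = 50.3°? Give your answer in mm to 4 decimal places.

seg 1 [0°–45°] dwell: s stays 0.0000
seg 2 [45°–109.6°] uniform, h=26: θ=50.3° here. β=5.3, B=64.6. 26·5.3/64.6 = 2.1331 → s = 2.1331

2.1331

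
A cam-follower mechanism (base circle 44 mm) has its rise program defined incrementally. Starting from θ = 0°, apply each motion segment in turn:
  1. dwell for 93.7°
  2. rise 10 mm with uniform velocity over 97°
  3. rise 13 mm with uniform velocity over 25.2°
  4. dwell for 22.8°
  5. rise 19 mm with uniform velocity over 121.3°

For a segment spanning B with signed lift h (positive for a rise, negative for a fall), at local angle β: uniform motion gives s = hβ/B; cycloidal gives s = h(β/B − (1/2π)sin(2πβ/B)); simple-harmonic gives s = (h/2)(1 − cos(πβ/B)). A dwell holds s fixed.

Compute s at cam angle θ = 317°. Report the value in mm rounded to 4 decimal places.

seg 1 [0°–93.7°] dwell: s stays 0.0000
seg 2 [93.7°–190.7°] uniform, h=10: full span → s += 10 → s = 10.0000
seg 3 [190.7°–215.9°] uniform, h=13: full span → s += 13 → s = 23.0000
seg 4 [215.9°–238.7°] dwell: s stays 23.0000
seg 5 [238.7°–360°] uniform, h=19: θ=317° here. β=78.3, B=121.3. 19·78.3/121.3 = 12.2646 → s = 35.2646

35.2646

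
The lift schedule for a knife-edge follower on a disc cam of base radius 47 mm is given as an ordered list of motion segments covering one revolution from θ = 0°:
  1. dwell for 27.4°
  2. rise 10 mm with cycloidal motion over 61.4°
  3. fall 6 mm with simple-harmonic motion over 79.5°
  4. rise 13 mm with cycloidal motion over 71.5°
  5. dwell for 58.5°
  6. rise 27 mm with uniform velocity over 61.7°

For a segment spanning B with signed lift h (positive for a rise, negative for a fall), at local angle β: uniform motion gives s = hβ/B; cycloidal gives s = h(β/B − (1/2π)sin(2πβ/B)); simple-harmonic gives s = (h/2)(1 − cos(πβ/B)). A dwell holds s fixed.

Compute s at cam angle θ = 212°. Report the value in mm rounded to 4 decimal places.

seg 1 [0°–27.4°] dwell: s stays 0.0000
seg 2 [27.4°–88.8°] cycloidal, h=10: full span → s += 10 → s = 10.0000
seg 3 [88.8°–168.3°] simple-harmonic, h=-6: full span → s += -6 → s = 4.0000
seg 4 [168.3°–239.8°] cycloidal, h=13: θ=212° here. β=43.7, B=71.5. 13·(0.6112 − sin(2π·0.6112)/(2π)) = 9.2762 → s = 13.2762

13.2762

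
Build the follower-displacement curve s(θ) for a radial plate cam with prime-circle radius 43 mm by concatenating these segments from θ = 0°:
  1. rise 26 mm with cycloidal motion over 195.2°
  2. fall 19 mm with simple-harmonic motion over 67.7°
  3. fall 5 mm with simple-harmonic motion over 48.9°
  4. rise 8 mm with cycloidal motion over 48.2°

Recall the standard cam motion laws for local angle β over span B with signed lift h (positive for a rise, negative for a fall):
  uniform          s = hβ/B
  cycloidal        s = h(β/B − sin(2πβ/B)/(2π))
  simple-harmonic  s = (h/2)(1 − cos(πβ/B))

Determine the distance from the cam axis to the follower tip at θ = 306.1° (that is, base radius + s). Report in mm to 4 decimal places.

seg 1 [0°–195.2°] cycloidal, h=26: full span → s += 26 → s = 26.0000
seg 2 [195.2°–262.9°] simple-harmonic, h=-19: full span → s += -19 → s = 7.0000
seg 3 [262.9°–311.8°] simple-harmonic, h=-5: θ=306.1° here. β=43.2, B=48.9. -5/2·(1 − cos(π·0.8834)) = -4.8342 → s = 2.1658
radial distance = base radius + s = 43 + 2.1658 = 45.1658

45.1658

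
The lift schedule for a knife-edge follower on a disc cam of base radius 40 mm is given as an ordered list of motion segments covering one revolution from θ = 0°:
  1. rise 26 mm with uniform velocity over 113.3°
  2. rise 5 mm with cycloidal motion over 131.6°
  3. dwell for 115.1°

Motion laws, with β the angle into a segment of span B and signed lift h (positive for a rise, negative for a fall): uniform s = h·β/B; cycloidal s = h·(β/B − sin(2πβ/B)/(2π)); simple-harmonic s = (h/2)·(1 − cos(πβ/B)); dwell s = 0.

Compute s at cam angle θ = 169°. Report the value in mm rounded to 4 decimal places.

seg 1 [0°–113.3°] uniform, h=26: full span → s += 26 → s = 26.0000
seg 2 [113.3°–244.9°] cycloidal, h=5: θ=169° here. β=55.7, B=131.6. 5·(0.4233 − sin(2π·0.4233)/(2π)) = 1.7472 → s = 27.7472

27.7472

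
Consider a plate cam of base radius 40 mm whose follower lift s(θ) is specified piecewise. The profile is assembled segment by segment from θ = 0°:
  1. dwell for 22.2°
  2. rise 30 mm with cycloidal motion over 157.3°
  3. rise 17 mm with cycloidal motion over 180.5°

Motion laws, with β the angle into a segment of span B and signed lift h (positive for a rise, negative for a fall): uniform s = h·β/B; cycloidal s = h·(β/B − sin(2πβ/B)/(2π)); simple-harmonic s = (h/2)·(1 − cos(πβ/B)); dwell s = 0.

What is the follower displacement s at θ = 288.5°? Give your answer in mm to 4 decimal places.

seg 1 [0°–22.2°] dwell: s stays 0.0000
seg 2 [22.2°–179.5°] cycloidal, h=30: full span → s += 30 → s = 30.0000
seg 3 [179.5°–360°] cycloidal, h=17: θ=288.5° here. β=109, B=180.5. 17·(0.6039 − sin(2π·0.6039)/(2π)) = 11.9091 → s = 41.9091

41.9091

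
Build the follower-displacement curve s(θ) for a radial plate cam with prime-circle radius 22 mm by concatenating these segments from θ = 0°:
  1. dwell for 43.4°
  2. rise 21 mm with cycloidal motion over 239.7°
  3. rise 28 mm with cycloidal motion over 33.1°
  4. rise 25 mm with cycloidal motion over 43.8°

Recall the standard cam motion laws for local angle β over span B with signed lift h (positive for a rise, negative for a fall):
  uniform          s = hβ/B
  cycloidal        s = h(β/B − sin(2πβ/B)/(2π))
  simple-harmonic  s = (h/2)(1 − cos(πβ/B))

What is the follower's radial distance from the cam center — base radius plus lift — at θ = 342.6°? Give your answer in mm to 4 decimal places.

seg 1 [0°–43.4°] dwell: s stays 0.0000
seg 2 [43.4°–283.1°] cycloidal, h=21: full span → s += 21 → s = 21.0000
seg 3 [283.1°–316.2°] cycloidal, h=28: full span → s += 28 → s = 49.0000
seg 4 [316.2°–360°] cycloidal, h=25: θ=342.6° here. β=26.4, B=43.8. 25·(0.6027 − sin(2π·0.6027)/(2π)) = 17.4623 → s = 66.4623
radial distance = base radius + s = 22 + 66.4623 = 88.4623

88.4623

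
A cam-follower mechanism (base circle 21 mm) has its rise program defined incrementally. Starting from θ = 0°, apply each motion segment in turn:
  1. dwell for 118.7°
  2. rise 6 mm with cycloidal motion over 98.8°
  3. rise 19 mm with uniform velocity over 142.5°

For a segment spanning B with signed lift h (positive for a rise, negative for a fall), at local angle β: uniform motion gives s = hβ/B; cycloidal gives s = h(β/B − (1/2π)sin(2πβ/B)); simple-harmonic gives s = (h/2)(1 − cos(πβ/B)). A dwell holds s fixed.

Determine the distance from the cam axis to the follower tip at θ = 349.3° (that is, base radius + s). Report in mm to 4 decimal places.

seg 1 [0°–118.7°] dwell: s stays 0.0000
seg 2 [118.7°–217.5°] cycloidal, h=6: full span → s += 6 → s = 6.0000
seg 3 [217.5°–360°] uniform, h=19: θ=349.3° here. β=131.8, B=142.5. 19·131.8/142.5 = 17.5733 → s = 23.5733
radial distance = base radius + s = 21 + 23.5733 = 44.5733

44.5733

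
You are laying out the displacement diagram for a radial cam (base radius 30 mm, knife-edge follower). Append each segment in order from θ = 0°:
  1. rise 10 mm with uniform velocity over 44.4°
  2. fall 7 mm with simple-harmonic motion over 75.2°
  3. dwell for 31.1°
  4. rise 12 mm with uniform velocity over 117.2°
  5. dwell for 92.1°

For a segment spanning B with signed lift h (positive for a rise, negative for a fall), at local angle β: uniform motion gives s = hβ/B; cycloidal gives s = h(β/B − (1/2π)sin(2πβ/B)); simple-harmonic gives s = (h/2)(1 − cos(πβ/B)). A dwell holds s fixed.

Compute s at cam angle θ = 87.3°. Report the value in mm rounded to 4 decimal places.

seg 1 [0°–44.4°] uniform, h=10: full span → s += 10 → s = 10.0000
seg 2 [44.4°–119.6°] simple-harmonic, h=-7: θ=87.3° here. β=42.9, B=75.2. -7/2·(1 − cos(π·0.5705)) = -4.2686 → s = 5.7314

5.7314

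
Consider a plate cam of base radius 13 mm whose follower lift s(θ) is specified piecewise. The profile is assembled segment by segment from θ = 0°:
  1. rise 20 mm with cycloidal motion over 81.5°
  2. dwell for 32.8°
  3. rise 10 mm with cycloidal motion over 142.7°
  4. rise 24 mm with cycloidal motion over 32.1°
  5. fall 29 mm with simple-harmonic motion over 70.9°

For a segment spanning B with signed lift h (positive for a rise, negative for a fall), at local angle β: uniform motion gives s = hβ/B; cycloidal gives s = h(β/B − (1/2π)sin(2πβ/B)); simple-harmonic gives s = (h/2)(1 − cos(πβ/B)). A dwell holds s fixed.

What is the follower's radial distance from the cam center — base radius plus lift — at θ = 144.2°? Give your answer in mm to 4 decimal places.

seg 1 [0°–81.5°] cycloidal, h=20: full span → s += 20 → s = 20.0000
seg 2 [81.5°–114.3°] dwell: s stays 20.0000
seg 3 [114.3°–257°] cycloidal, h=10: θ=144.2° here. β=29.9, B=142.7. 10·(0.2095 − sin(2π·0.2095)/(2π)) = 0.5549 → s = 20.5549
radial distance = base radius + s = 13 + 20.5549 = 33.5549

33.5549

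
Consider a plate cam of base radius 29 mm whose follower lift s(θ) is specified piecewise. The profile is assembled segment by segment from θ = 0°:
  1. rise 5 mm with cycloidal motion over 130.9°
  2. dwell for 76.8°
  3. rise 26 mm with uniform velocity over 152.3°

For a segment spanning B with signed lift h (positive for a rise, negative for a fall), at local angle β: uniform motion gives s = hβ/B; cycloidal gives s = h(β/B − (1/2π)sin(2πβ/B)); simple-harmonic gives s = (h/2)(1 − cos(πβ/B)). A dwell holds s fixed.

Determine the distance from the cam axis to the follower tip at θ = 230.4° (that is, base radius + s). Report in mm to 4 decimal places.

seg 1 [0°–130.9°] cycloidal, h=5: full span → s += 5 → s = 5.0000
seg 2 [130.9°–207.7°] dwell: s stays 5.0000
seg 3 [207.7°–360°] uniform, h=26: θ=230.4° here. β=22.7, B=152.3. 26·22.7/152.3 = 3.8752 → s = 8.8752
radial distance = base radius + s = 29 + 8.8752 = 37.8752

37.8752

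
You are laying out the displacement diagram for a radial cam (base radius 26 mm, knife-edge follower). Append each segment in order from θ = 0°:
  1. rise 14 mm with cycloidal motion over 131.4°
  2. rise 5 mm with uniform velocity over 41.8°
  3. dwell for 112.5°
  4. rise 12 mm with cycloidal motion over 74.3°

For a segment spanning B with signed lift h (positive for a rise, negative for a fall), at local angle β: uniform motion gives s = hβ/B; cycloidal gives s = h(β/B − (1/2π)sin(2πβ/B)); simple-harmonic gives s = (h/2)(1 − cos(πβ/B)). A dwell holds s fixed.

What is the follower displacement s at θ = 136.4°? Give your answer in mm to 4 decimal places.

seg 1 [0°–131.4°] cycloidal, h=14: full span → s += 14 → s = 14.0000
seg 2 [131.4°–173.2°] uniform, h=5: θ=136.4° here. β=5, B=41.8. 5·5/41.8 = 0.5981 → s = 14.5981

14.5981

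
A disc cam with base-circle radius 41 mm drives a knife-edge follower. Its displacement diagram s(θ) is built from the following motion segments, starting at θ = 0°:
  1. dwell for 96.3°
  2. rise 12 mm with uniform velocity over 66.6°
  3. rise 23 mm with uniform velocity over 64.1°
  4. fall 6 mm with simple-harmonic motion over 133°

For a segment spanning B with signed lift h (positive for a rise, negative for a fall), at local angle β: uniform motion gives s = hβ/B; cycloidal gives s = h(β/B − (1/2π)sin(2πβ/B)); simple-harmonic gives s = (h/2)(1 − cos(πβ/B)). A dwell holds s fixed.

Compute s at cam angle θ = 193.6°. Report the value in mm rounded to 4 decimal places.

seg 1 [0°–96.3°] dwell: s stays 0.0000
seg 2 [96.3°–162.9°] uniform, h=12: full span → s += 12 → s = 12.0000
seg 3 [162.9°–227°] uniform, h=23: θ=193.6° here. β=30.7, B=64.1. 23·30.7/64.1 = 11.0156 → s = 23.0156

23.0156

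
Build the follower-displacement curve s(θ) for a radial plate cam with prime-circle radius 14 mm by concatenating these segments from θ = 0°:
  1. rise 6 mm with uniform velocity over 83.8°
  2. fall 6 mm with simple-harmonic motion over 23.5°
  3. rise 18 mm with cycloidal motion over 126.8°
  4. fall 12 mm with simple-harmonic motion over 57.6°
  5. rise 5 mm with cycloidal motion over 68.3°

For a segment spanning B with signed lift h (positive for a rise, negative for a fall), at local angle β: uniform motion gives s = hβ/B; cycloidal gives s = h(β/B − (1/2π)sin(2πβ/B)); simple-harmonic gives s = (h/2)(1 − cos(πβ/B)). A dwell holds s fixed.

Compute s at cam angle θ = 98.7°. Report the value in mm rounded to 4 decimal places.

seg 1 [0°–83.8°] uniform, h=6: full span → s += 6 → s = 6.0000
seg 2 [83.8°–107.3°] simple-harmonic, h=-6: θ=98.7° here. β=14.9, B=23.5. -6/2·(1 − cos(π·0.6340)) = -4.2263 → s = 1.7737

1.7737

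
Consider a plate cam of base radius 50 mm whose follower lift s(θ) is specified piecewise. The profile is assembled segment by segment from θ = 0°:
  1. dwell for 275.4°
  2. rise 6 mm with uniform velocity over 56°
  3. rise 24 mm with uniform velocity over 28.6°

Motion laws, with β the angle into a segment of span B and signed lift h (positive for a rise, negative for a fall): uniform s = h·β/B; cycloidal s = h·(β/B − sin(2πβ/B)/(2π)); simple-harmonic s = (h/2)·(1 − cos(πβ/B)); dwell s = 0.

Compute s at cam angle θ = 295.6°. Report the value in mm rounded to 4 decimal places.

seg 1 [0°–275.4°] dwell: s stays 0.0000
seg 2 [275.4°–331.4°] uniform, h=6: θ=295.6° here. β=20.2, B=56. 6·20.2/56 = 2.1643 → s = 2.1643

2.1643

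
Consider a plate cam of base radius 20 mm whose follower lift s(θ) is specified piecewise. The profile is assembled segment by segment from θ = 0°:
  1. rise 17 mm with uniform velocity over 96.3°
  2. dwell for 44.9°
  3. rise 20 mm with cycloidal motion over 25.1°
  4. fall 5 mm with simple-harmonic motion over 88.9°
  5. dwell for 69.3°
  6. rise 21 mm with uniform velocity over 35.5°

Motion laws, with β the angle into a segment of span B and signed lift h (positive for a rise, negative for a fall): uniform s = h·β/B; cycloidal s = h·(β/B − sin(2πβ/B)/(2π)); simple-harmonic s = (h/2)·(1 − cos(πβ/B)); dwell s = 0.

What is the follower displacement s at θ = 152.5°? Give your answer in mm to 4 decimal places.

seg 1 [0°–96.3°] uniform, h=17: full span → s += 17 → s = 17.0000
seg 2 [96.3°–141.2°] dwell: s stays 17.0000
seg 3 [141.2°–166.3°] cycloidal, h=20: θ=152.5° here. β=11.3, B=25.1. 20·(0.4502 − sin(2π·0.4502)/(2π)) = 8.0241 → s = 25.0241

25.0241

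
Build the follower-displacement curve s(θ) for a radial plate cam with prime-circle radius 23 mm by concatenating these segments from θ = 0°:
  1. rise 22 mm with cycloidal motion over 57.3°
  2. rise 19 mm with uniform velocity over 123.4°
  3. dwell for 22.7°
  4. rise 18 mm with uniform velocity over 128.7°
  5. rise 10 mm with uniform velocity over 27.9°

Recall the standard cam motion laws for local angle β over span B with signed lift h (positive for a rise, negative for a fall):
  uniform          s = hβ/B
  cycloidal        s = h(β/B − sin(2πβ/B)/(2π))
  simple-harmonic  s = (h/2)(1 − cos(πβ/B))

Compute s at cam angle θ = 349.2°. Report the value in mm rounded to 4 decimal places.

seg 1 [0°–57.3°] cycloidal, h=22: full span → s += 22 → s = 22.0000
seg 2 [57.3°–180.7°] uniform, h=19: full span → s += 19 → s = 41.0000
seg 3 [180.7°–203.4°] dwell: s stays 41.0000
seg 4 [203.4°–332.1°] uniform, h=18: full span → s += 18 → s = 59.0000
seg 5 [332.1°–360°] uniform, h=10: θ=349.2° here. β=17.1, B=27.9. 10·17.1/27.9 = 6.1290 → s = 65.1290

65.1290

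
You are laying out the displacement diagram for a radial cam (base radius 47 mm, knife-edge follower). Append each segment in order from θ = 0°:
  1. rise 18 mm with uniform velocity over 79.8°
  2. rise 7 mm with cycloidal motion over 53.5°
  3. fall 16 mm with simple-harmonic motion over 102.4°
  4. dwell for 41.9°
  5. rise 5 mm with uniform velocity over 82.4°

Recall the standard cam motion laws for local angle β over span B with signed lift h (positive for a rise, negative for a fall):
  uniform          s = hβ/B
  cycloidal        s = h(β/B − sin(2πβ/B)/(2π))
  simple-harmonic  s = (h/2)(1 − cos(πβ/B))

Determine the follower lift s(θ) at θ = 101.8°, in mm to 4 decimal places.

seg 1 [0°–79.8°] uniform, h=18: full span → s += 18 → s = 18.0000
seg 2 [79.8°–133.3°] cycloidal, h=7: θ=101.8° here. β=22, B=53.5. 7·(0.4112 − sin(2π·0.4112)/(2π)) = 2.2887 → s = 20.2887

20.2887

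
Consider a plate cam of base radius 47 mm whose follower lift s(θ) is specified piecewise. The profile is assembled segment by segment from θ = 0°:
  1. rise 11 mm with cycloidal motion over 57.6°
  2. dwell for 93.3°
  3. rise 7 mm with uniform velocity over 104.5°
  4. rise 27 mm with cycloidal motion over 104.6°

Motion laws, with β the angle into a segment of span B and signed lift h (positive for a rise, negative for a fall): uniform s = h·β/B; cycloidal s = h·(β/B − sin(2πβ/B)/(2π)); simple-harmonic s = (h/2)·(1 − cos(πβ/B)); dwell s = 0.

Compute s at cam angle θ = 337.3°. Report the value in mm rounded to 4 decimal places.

seg 1 [0°–57.6°] cycloidal, h=11: full span → s += 11 → s = 11.0000
seg 2 [57.6°–150.9°] dwell: s stays 11.0000
seg 3 [150.9°–255.4°] uniform, h=7: full span → s += 7 → s = 18.0000
seg 4 [255.4°–360°] cycloidal, h=27: θ=337.3° here. β=81.9, B=104.6. 27·(0.7830 − sin(2π·0.7830)/(2π)) = 25.3458 → s = 43.3458

43.3458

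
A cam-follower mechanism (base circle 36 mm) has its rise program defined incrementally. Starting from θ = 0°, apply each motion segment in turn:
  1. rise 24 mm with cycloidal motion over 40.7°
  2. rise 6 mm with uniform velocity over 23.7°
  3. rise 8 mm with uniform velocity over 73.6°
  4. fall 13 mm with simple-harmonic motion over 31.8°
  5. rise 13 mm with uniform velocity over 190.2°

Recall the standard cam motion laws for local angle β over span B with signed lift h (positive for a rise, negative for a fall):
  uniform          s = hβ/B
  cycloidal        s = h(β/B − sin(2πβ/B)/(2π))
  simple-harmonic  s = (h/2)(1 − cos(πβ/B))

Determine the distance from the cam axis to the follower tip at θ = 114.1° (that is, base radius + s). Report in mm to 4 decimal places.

seg 1 [0°–40.7°] cycloidal, h=24: full span → s += 24 → s = 24.0000
seg 2 [40.7°–64.4°] uniform, h=6: full span → s += 6 → s = 30.0000
seg 3 [64.4°–138°] uniform, h=8: θ=114.1° here. β=49.7, B=73.6. 8·49.7/73.6 = 5.4022 → s = 35.4022
radial distance = base radius + s = 36 + 35.4022 = 71.4022

71.4022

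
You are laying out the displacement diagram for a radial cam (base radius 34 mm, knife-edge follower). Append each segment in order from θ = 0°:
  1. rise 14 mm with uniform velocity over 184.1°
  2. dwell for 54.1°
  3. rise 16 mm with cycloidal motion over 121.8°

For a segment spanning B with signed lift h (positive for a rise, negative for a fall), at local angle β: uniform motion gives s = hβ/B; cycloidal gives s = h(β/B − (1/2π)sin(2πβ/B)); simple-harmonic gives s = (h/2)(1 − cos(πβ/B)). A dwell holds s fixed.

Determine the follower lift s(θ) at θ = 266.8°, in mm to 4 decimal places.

seg 1 [0°–184.1°] uniform, h=14: full span → s += 14 → s = 14.0000
seg 2 [184.1°–238.2°] dwell: s stays 14.0000
seg 3 [238.2°–360°] cycloidal, h=16: θ=266.8° here. β=28.6, B=121.8. 16·(0.2348 − sin(2π·0.2348)/(2π)) = 1.2221 → s = 15.2221

15.2221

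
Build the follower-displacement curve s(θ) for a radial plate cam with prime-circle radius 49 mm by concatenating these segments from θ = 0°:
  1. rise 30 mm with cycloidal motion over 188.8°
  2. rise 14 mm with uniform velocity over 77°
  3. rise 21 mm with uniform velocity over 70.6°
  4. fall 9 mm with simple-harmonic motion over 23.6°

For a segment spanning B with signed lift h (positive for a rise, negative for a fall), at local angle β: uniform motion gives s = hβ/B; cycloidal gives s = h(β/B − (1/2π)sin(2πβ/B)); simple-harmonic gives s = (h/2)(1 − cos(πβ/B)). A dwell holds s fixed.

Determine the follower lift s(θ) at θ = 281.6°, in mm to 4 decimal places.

seg 1 [0°–188.8°] cycloidal, h=30: full span → s += 30 → s = 30.0000
seg 2 [188.8°–265.8°] uniform, h=14: full span → s += 14 → s = 44.0000
seg 3 [265.8°–336.4°] uniform, h=21: θ=281.6° here. β=15.8, B=70.6. 21·15.8/70.6 = 4.6997 → s = 48.6997

48.6997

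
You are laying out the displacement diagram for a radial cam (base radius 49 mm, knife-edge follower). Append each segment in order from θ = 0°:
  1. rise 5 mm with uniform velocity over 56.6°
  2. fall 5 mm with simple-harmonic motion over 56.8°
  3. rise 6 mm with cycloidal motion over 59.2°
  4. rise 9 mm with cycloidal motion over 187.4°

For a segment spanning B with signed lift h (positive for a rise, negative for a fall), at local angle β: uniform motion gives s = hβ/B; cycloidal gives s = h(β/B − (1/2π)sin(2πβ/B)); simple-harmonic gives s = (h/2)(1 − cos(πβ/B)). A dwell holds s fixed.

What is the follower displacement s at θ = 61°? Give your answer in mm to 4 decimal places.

seg 1 [0°–56.6°] uniform, h=5: full span → s += 5 → s = 5.0000
seg 2 [56.6°–113.4°] simple-harmonic, h=-5: θ=61° here. β=4.4, B=56.8. -5/2·(1 − cos(π·0.0775)) = -0.0737 → s = 4.9263

4.9263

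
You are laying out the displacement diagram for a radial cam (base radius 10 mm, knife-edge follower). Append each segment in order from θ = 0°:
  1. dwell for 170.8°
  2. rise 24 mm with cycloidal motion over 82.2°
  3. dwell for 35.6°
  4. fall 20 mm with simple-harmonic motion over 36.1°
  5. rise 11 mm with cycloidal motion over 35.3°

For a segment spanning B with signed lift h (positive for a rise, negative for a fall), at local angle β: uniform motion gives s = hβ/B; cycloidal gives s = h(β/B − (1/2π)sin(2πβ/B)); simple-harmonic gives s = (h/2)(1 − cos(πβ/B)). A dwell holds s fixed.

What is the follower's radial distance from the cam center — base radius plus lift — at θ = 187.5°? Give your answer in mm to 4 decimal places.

seg 1 [0°–170.8°] dwell: s stays 0.0000
seg 2 [170.8°–253°] cycloidal, h=24: θ=187.5° here. β=16.7, B=82.2. 24·(0.2032 − sin(2π·0.2032)/(2π)) = 1.2204 → s = 1.2204
radial distance = base radius + s = 10 + 1.2204 = 11.2204

11.2204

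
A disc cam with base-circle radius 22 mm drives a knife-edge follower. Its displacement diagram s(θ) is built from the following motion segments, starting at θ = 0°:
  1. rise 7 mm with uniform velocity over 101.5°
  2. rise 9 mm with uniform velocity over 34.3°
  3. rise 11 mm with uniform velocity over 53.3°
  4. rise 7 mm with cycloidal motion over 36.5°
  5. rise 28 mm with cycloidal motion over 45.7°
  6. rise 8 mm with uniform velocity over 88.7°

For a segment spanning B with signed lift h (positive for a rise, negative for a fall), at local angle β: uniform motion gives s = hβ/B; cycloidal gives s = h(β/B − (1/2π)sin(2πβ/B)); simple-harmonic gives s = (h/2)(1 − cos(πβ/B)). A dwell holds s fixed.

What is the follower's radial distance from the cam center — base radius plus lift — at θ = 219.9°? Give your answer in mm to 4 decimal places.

seg 1 [0°–101.5°] uniform, h=7: full span → s += 7 → s = 7.0000
seg 2 [101.5°–135.8°] uniform, h=9: full span → s += 9 → s = 16.0000
seg 3 [135.8°–189.1°] uniform, h=11: full span → s += 11 → s = 27.0000
seg 4 [189.1°–225.6°] cycloidal, h=7: θ=219.9° here. β=30.8, B=36.5. 7·(0.8438 − sin(2π·0.8438)/(2π)) = 6.8328 → s = 33.8328
radial distance = base radius + s = 22 + 33.8328 = 55.8328

55.8328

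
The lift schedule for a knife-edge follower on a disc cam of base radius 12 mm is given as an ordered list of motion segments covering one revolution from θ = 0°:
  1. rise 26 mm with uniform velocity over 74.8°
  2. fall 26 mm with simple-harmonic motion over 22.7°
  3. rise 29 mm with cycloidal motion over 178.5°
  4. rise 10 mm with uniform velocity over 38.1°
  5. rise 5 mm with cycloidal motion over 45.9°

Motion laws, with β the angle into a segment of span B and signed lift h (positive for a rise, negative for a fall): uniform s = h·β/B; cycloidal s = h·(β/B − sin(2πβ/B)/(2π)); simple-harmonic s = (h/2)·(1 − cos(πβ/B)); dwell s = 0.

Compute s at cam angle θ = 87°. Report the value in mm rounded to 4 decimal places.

seg 1 [0°–74.8°] uniform, h=26: full span → s += 26 → s = 26.0000
seg 2 [74.8°–97.5°] simple-harmonic, h=-26: θ=87° here. β=12.2, B=22.7. -26/2·(1 − cos(π·0.5374)) = -14.5258 → s = 11.4742

11.4742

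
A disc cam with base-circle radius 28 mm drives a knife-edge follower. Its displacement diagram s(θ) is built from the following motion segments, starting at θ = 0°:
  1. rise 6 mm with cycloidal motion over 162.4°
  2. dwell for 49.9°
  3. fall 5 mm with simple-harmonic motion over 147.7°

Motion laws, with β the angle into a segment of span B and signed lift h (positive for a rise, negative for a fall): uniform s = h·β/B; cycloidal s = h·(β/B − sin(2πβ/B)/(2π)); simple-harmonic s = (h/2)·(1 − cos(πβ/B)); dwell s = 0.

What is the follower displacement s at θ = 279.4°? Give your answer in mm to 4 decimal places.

seg 1 [0°–162.4°] cycloidal, h=6: full span → s += 6 → s = 6.0000
seg 2 [162.4°–212.3°] dwell: s stays 6.0000
seg 3 [212.3°–360°] simple-harmonic, h=-5: θ=279.4° here. β=67.1, B=147.7. -5/2·(1 − cos(π·0.4543)) = -2.1423 → s = 3.8577

3.8577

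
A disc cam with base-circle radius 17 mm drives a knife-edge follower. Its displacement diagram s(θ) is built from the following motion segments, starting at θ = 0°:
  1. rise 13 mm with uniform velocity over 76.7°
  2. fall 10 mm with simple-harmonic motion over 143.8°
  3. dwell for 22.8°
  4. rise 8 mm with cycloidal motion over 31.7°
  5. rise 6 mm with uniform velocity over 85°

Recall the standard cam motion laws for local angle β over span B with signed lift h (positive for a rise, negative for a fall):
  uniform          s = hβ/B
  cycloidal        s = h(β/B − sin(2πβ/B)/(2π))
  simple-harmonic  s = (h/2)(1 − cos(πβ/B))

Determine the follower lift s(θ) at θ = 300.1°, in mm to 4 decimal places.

seg 1 [0°–76.7°] uniform, h=13: full span → s += 13 → s = 13.0000
seg 2 [76.7°–220.5°] simple-harmonic, h=-10: full span → s += -10 → s = 3.0000
seg 3 [220.5°–243.3°] dwell: s stays 3.0000
seg 4 [243.3°–275°] cycloidal, h=8: full span → s += 8 → s = 11.0000
seg 5 [275°–360°] uniform, h=6: θ=300.1° here. β=25.1, B=85. 6·25.1/85 = 1.7718 → s = 12.7718

12.7718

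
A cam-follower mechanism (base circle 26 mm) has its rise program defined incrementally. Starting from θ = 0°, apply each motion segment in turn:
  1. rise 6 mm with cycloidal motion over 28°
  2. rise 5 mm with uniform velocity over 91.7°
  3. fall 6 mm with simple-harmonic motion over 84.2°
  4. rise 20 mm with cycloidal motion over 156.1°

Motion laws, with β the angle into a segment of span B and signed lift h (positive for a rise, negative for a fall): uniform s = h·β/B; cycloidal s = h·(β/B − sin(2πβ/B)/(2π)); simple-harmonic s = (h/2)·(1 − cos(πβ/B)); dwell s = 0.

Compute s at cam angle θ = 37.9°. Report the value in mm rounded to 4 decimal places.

seg 1 [0°–28°] cycloidal, h=6: full span → s += 6 → s = 6.0000
seg 2 [28°–119.7°] uniform, h=5: θ=37.9° here. β=9.9, B=91.7. 5·9.9/91.7 = 0.5398 → s = 6.5398

6.5398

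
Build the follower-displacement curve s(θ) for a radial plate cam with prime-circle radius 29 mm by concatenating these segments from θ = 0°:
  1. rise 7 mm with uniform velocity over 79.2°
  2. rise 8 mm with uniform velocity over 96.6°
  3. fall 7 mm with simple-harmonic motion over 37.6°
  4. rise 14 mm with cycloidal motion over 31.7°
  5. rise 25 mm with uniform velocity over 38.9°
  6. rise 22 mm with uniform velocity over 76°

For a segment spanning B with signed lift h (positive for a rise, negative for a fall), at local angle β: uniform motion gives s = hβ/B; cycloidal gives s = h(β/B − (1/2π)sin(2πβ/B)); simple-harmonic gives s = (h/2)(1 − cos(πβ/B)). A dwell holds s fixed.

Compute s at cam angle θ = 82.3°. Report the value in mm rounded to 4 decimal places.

seg 1 [0°–79.2°] uniform, h=7: full span → s += 7 → s = 7.0000
seg 2 [79.2°–175.8°] uniform, h=8: θ=82.3° here. β=3.1, B=96.6. 8·3.1/96.6 = 0.2567 → s = 7.2567

7.2567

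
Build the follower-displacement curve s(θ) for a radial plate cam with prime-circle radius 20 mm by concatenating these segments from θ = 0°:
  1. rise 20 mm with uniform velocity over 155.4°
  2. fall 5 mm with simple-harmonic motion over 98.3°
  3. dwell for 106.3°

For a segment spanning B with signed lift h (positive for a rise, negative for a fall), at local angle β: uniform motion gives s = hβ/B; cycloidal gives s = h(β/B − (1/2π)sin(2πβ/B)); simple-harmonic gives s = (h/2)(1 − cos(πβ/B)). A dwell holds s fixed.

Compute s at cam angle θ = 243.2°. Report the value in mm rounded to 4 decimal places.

seg 1 [0°–155.4°] uniform, h=20: full span → s += 20 → s = 20.0000
seg 2 [155.4°–253.7°] simple-harmonic, h=-5: θ=243.2° here. β=87.8, B=98.3. -5/2·(1 − cos(π·0.8932)) = -4.8606 → s = 15.1394

15.1394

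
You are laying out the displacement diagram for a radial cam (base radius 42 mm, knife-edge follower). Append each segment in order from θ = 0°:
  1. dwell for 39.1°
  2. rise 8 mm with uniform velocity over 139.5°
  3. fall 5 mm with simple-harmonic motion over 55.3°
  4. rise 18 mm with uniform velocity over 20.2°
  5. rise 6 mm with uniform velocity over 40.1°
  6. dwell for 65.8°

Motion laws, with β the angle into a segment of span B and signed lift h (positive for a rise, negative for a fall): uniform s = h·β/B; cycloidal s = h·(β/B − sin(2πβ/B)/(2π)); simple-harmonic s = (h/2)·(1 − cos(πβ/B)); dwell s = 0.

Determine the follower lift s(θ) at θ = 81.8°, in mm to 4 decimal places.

seg 1 [0°–39.1°] dwell: s stays 0.0000
seg 2 [39.1°–178.6°] uniform, h=8: θ=81.8° here. β=42.7, B=139.5. 8·42.7/139.5 = 2.4487 → s = 2.4487

2.4487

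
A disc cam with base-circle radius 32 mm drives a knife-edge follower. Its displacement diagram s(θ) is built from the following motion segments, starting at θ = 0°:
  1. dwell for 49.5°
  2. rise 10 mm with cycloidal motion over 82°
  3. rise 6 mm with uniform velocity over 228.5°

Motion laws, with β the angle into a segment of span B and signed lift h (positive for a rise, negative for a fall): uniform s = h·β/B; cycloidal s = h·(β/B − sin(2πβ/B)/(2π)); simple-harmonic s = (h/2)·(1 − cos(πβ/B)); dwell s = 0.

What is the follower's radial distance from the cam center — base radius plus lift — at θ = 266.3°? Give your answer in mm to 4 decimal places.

seg 1 [0°–49.5°] dwell: s stays 0.0000
seg 2 [49.5°–131.5°] cycloidal, h=10: full span → s += 10 → s = 10.0000
seg 3 [131.5°–360°] uniform, h=6: θ=266.3° here. β=134.8, B=228.5. 6·134.8/228.5 = 3.5396 → s = 13.5396
radial distance = base radius + s = 32 + 13.5396 = 45.5396

45.5396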